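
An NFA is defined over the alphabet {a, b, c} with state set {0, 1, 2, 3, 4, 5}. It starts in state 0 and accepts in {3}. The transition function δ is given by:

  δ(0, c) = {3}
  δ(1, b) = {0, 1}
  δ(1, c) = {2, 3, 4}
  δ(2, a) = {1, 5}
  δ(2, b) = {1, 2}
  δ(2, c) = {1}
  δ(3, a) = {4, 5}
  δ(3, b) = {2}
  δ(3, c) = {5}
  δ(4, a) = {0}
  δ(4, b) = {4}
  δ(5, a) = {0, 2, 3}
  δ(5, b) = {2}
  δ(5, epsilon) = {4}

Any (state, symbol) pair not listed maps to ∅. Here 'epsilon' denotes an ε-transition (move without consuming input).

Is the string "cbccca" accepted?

Start in {0}.
Read 'c': {0} → {3}.
Read 'b': {3} → {2}.
Read 'c': {2} → {1}.
Read 'c': {1} → {2, 3, 4}.
Read 'c': {2, 3, 4} → {1, 4, 5}.
Read 'a': {1, 4, 5} → {0, 2, 3}.
The final set {0, 2, 3} contains the accepting state 3.

Yes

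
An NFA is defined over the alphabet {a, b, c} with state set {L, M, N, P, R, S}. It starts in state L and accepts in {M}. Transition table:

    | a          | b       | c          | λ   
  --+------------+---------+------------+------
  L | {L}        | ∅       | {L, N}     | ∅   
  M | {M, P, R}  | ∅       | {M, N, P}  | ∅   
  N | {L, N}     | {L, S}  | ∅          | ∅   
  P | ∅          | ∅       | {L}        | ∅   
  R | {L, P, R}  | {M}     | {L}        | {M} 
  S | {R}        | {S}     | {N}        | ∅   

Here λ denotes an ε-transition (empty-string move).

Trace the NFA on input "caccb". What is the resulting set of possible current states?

{L, S}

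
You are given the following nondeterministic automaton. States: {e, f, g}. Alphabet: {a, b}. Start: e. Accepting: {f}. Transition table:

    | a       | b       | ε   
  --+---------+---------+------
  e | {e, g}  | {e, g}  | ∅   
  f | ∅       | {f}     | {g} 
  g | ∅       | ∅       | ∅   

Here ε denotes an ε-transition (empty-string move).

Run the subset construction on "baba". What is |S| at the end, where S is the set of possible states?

Start in {e}.
Read 'b': {e} → {e, g}.
Read 'a': {e, g} → {e, g}.
Read 'b': {e, g} → {e, g}.
Read 'a': {e, g} → {e, g}.
That set has 2 states.

2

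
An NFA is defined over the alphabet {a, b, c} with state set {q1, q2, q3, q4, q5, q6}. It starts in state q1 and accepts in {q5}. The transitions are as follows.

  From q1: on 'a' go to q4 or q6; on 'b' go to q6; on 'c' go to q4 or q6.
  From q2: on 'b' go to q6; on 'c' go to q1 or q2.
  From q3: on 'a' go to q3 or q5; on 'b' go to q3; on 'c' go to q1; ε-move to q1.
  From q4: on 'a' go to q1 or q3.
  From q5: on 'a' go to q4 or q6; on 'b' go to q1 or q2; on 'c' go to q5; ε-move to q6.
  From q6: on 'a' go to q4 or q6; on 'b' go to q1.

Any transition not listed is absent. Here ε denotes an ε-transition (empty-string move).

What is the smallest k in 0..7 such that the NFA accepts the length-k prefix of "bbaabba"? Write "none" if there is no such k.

7

Start in {q1}.
Read 'b': {q1} → {q6}.
Read 'b': {q6} → {q1}.
Read 'a': {q1} → {q4, q6}.
Read 'a': {q4, q6} → {q1, q3, q4, q6}.
Read 'b': {q1, q3, q4, q6} → {q1, q3, q6}.
Read 'b': {q1, q3, q6} → {q1, q3, q6}.
Read 'a': {q1, q3, q6} → {q1, q3, q4, q5, q6}.
None of the earlier sets intersect F, but {q1, q3, q4, q5, q6} does.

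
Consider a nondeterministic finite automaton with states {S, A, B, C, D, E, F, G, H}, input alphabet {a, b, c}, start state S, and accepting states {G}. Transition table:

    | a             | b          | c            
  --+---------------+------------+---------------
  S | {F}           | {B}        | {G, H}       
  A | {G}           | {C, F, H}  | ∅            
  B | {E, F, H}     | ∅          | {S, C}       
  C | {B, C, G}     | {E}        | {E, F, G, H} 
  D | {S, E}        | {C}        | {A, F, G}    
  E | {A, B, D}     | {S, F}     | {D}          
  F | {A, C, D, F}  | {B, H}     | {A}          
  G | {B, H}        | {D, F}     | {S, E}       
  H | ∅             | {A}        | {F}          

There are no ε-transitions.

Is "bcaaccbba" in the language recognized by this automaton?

Yes

Start in {S}.
Read 'b': {S} → {B}.
Read 'c': {B} → {S, C}.
Read 'a': {S, C} → {B, C, F, G}.
Read 'a': {B, C, F, G} → {A, B, C, D, E, F, G, H}.
Read 'c': {A, B, C, D, E, F, G, H} → {S, A, C, D, E, F, G, H}.
Read 'c': {S, A, C, D, E, F, G, H} → {S, A, D, E, F, G, H}.
Read 'b': {S, A, D, E, F, G, H} → {S, A, B, C, D, F, H}.
Read 'b': {S, A, B, C, D, F, H} → {A, B, C, E, F, H}.
Read 'a': {A, B, C, E, F, H} → {A, B, C, D, E, F, G, H}.
The final set {A, B, C, D, E, F, G, H} contains the accepting state G.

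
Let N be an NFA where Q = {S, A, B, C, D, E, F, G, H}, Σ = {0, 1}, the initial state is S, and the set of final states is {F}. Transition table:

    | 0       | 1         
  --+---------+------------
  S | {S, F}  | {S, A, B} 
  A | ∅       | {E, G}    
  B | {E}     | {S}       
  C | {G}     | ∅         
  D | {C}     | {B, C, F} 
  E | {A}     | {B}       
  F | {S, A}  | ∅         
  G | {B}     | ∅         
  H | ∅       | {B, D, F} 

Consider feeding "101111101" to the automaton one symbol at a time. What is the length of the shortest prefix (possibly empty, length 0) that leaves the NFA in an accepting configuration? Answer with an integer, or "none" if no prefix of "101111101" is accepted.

Start in {S}.
Read '1': S→{S, A, B}; now {S, A, B}.
Read '0': S→{S, F}, A→∅, B→{E}; now {S, E, F}.
None of the earlier sets intersect F, but {S, E, F} does.

2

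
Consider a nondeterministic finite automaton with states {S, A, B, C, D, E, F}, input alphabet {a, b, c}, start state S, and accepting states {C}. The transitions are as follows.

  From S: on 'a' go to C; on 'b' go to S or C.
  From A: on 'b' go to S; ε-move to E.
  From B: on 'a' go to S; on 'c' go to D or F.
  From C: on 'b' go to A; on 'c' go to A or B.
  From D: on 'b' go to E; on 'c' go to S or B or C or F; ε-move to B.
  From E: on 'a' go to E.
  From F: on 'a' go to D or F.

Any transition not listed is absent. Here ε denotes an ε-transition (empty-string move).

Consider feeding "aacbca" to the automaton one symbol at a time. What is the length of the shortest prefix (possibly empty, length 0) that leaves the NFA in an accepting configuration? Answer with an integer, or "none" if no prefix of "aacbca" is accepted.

1

Start in {S}.
Read 'a': S→{C}; now {C}.
None of the earlier sets intersect F, but {C} does.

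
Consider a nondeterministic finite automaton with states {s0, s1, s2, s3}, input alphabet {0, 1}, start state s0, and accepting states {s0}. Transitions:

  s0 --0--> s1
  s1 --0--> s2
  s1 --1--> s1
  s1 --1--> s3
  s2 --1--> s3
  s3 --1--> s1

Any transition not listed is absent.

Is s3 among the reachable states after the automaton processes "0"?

Start in {s0}.
Read '0': s0→{s1}; now {s1}.
State s3 is not in {s1}.

No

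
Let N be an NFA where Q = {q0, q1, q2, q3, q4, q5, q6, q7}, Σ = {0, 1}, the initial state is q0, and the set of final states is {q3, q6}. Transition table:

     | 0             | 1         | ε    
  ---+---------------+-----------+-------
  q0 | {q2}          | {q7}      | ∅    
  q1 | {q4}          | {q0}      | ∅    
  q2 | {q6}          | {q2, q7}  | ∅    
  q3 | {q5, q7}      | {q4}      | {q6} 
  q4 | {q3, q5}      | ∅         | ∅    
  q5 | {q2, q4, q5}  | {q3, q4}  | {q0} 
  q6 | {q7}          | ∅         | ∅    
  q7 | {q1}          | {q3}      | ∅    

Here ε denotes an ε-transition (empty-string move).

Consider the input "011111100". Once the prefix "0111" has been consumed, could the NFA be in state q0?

No

Start in {q0}.
Read '0': q0→{q2}; now {q2}.
Read '1': q2→{q2, q7}; now {q2, q7}.
Read '1': q2→{q2, q7}, q7→{q3}; union {q2, q3, q7}; ε-closure = {q2, q3, q6, q7}.
Read '1': q2→{q2, q7}, q3→{q4}, q6→∅, q7→{q3}; union {q2, q3, q4, q7}; ε-closure = {q2, q3, q4, q6, q7}.
State q0 is not in {q2, q3, q4, q6, q7}.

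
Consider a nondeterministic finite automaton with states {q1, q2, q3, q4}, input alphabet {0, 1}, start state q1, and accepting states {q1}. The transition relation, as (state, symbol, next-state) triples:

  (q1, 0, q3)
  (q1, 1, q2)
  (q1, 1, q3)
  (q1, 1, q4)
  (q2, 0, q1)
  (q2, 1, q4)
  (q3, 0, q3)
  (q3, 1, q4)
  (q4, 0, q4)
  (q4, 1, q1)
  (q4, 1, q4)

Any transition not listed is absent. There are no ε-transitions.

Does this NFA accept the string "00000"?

No

Start in {q1}.
Read '0': {q1} → {q3}.
Read '0': {q3} → {q3}.
Read '0': {q3} → {q3}.
Read '0': {q3} → {q3}.
Read '0': {q3} → {q3}.
The final set {q3} contains no accepting state.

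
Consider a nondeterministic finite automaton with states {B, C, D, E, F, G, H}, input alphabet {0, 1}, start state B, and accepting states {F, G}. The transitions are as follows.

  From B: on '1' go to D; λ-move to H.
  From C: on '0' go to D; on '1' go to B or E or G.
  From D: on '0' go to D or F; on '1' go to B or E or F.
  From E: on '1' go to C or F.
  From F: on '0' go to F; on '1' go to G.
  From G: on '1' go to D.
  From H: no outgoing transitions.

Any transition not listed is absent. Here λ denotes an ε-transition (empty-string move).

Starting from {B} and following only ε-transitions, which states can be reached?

{B, H}

Begin with {B}.
ε-move B → H; add H.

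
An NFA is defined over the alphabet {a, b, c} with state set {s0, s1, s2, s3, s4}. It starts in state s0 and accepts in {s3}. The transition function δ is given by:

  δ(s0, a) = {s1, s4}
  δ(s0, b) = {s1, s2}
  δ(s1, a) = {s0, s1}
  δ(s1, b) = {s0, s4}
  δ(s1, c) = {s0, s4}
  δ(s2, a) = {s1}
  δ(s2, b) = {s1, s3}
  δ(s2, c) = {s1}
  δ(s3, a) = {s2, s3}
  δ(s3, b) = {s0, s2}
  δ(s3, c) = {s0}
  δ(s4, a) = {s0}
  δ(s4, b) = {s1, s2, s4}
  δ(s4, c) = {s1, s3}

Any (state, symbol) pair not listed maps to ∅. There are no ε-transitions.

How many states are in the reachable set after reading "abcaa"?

Start in {s0}.
Read 'a': s0→{s1, s4}; now {s1, s4}.
Read 'b': s1→{s0, s4}, s4→{s1, s2, s4}; now {s0, s1, s2, s4}.
Read 'c': s0→∅, s1→{s0, s4}, s2→{s1}, s4→{s1, s3}; now {s0, s1, s3, s4}.
Read 'a': s0→{s1, s4}, s1→{s0, s1}, s3→{s2, s3}, s4→{s0}; now {s0, s1, s2, s3, s4}.
Read 'a': s0→{s1, s4}, s1→{s0, s1}, s2→{s1}, s3→{s2, s3}, s4→{s0}; now {s0, s1, s2, s3, s4}.
That set has 5 states.

5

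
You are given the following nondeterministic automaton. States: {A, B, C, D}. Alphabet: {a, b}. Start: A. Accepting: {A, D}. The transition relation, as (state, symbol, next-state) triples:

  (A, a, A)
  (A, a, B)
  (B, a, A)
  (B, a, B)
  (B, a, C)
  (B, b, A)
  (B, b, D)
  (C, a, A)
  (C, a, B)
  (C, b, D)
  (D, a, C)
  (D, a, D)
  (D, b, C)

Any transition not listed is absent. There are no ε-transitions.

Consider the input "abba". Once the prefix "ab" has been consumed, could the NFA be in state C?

No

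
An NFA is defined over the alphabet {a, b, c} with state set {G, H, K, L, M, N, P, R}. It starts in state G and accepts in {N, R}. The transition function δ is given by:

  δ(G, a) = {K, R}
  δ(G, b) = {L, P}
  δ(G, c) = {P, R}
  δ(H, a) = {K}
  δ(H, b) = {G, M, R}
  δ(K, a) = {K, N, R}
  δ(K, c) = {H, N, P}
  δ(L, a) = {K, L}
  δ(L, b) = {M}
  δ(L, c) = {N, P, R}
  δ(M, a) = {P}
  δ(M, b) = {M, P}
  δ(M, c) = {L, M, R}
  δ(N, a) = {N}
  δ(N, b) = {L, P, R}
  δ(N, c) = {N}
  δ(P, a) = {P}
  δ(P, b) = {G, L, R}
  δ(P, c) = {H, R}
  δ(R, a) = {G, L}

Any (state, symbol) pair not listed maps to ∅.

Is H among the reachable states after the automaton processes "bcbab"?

No

Start in {G}.
Read 'b': {G} → {L, P}.
Read 'c': {L, P} → {H, N, P, R}.
Read 'b': {H, N, P, R} → {G, L, M, P, R}.
Read 'a': {G, L, M, P, R} → {G, K, L, P, R}.
Read 'b': {G, K, L, P, R} → {G, L, M, P, R}.
State H is not in {G, L, M, P, R}.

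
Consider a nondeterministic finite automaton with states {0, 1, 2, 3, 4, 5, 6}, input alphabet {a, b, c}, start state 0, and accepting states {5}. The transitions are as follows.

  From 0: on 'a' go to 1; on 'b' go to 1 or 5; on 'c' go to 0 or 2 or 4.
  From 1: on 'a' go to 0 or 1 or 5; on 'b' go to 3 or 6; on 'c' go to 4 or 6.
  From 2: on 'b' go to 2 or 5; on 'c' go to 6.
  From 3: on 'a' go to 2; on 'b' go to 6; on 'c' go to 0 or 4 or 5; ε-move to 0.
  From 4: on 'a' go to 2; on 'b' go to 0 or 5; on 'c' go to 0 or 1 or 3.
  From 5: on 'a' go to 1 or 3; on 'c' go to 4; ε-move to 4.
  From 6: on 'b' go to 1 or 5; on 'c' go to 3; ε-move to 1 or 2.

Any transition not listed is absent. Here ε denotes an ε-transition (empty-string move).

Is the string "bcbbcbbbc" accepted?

Start in {0}.
Read 'b': 0→{1, 5}; union {1, 5}; ε-closure = {1, 4, 5}.
Read 'c': 1→{4, 6}, 4→{0, 1, 3}, 5→{4}; union {0, 1, 3, 4, 6}; ε-closure = {0, 1, 2, 3, 4, 6}.
Read 'b': 0→{1, 5}, 1→{3, 6}, 2→{2, 5}, 3→{6}, 4→{0, 5}, 6→{1, 5}; union {0, 1, 2, 3, 5, 6}; ε-closure = {0, 1, 2, 3, 4, 5, 6}.
Read 'b': 0→{1, 5}, 1→{3, 6}, 2→{2, 5}, 3→{6}, 4→{0, 5}, 5→∅, 6→{1, 5}; union {0, 1, 2, 3, 5, 6}; ε-closure = {0, 1, 2, 3, 4, 5, 6}.
Read 'c': 0→{0, 2, 4}, 1→{4, 6}, 2→{6}, 3→{0, 4, 5}, 4→{0, 1, 3}, 5→{4}, 6→{3}; now {0, 1, 2, 3, 4, 5, 6}.
Read 'b': 0→{1, 5}, 1→{3, 6}, 2→{2, 5}, 3→{6}, 4→{0, 5}, 5→∅, 6→{1, 5}; union {0, 1, 2, 3, 5, 6}; ε-closure = {0, 1, 2, 3, 4, 5, 6}.
Read 'b': 0→{1, 5}, 1→{3, 6}, 2→{2, 5}, 3→{6}, 4→{0, 5}, 5→∅, 6→{1, 5}; union {0, 1, 2, 3, 5, 6}; ε-closure = {0, 1, 2, 3, 4, 5, 6}.
Read 'b': 0→{1, 5}, 1→{3, 6}, 2→{2, 5}, 3→{6}, 4→{0, 5}, 5→∅, 6→{1, 5}; union {0, 1, 2, 3, 5, 6}; ε-closure = {0, 1, 2, 3, 4, 5, 6}.
Read 'c': 0→{0, 2, 4}, 1→{4, 6}, 2→{6}, 3→{0, 4, 5}, 4→{0, 1, 3}, 5→{4}, 6→{3}; now {0, 1, 2, 3, 4, 5, 6}.
The final set {0, 1, 2, 3, 4, 5, 6} contains the accepting state 5.

Yes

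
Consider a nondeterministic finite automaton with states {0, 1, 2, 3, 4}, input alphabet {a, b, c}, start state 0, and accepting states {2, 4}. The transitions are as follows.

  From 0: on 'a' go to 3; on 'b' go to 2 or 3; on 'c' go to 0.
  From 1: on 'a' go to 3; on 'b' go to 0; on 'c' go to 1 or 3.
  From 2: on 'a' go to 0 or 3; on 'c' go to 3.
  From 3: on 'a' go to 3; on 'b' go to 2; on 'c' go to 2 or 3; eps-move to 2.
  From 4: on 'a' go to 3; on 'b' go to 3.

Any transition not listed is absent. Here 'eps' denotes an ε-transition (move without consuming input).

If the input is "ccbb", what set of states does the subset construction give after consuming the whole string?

Start in {0}.
Read 'c': 0→{0}; now {0}.
Read 'c': 0→{0}; now {0}.
Read 'b': 0→{2, 3}; now {2, 3}.
Read 'b': 2→∅, 3→{2}; now {2}.

{2}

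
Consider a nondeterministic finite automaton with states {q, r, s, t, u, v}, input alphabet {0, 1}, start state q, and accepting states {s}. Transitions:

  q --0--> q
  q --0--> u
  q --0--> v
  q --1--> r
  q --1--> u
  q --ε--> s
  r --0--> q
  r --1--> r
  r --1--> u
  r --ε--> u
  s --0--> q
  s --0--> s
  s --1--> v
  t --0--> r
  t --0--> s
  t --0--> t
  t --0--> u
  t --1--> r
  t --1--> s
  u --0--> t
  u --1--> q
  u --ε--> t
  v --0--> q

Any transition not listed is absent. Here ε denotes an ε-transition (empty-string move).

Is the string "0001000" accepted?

Start: ε-closure({q}) = {q, s}.
Read '0': {q, s} → {q, s, t, u, v}.
Read '0': {q, s, t, u, v} → {q, r, s, t, u, v}.
Read '0': {q, r, s, t, u, v} → {q, r, s, t, u, v}.
Read '1': {q, r, s, t, u, v} → {q, r, s, t, u, v}.
Read '0': {q, r, s, t, u, v} → {q, r, s, t, u, v}.
Read '0': {q, r, s, t, u, v} → {q, r, s, t, u, v}.
Read '0': {q, r, s, t, u, v} → {q, r, s, t, u, v}.
The final set {q, r, s, t, u, v} contains the accepting state s.

Yes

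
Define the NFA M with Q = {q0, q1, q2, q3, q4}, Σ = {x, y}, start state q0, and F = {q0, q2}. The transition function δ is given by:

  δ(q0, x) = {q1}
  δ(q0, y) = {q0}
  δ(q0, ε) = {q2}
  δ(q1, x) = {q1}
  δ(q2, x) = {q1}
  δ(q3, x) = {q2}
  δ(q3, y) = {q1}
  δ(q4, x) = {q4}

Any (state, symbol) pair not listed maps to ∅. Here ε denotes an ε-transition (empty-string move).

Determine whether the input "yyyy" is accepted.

Yes

Start: ε-closure({q0}) = {q0, q2}.
Read 'y': q0→{q0}, q2→∅; union {q0}; ε-closure = {q0, q2}.
Read 'y': q0→{q0}, q2→∅; union {q0}; ε-closure = {q0, q2}.
Read 'y': q0→{q0}, q2→∅; union {q0}; ε-closure = {q0, q2}.
Read 'y': q0→{q0}, q2→∅; union {q0}; ε-closure = {q0, q2}.
The final set {q0, q2} contains the accepting states q0, q2.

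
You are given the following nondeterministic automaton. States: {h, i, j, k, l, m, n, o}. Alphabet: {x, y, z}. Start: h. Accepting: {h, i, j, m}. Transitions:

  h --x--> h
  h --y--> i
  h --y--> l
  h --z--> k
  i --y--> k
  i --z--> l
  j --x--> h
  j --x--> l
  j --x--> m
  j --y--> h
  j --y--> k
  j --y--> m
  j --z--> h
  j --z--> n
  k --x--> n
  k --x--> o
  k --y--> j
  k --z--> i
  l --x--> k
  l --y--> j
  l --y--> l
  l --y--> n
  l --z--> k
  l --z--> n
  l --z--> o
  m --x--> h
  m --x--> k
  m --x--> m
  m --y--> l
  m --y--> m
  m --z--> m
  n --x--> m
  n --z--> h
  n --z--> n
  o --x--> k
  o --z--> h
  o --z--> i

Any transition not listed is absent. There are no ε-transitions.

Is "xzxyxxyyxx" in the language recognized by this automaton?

No

Start in {h}.
Read 'x': h→{h}; now {h}.
Read 'z': h→{k}; now {k}.
Read 'x': k→{n, o}; now {n, o}.
Read 'y': n→∅, o→∅; now ∅.
The set is empty and remains empty for the remaining 6 symbols.
The final set ∅ contains no accepting state.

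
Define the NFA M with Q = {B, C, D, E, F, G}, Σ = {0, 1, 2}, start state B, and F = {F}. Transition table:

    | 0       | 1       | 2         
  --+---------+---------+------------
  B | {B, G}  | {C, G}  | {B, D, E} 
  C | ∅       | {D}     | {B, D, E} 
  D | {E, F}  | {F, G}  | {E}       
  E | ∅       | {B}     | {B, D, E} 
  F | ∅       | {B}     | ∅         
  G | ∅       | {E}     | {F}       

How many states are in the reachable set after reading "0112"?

3

Start in {B}.
Read '0': {B} → {B, G}.
Read '1': {B, G} → {C, E, G}.
Read '1': {C, E, G} → {B, D, E}.
Read '2': {B, D, E} → {B, D, E}.
That set has 3 states.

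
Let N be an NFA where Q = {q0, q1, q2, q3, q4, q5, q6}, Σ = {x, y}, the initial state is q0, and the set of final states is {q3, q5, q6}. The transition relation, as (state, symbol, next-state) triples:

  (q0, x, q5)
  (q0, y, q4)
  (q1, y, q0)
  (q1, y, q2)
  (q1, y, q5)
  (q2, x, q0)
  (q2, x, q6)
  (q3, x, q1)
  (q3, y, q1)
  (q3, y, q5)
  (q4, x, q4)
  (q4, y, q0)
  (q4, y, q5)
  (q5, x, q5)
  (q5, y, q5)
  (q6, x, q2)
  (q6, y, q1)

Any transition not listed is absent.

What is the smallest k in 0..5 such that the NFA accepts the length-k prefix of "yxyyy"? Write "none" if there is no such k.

3

Start in {q0}.
Read 'y': {q0} → {q4}.
Read 'x': {q4} → {q4}.
Read 'y': {q4} → {q0, q5}.
None of the earlier sets intersect F, but {q0, q5} does.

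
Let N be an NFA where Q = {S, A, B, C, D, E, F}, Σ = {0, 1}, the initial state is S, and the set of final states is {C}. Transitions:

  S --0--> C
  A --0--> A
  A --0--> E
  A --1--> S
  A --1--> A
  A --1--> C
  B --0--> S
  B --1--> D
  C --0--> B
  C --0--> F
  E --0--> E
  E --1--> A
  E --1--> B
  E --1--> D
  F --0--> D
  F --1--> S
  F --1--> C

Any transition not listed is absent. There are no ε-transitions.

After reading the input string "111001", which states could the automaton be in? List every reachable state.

Start in {S}.
Read '1': {S} → ∅.
The set is empty and remains empty for the remaining 5 symbols.

∅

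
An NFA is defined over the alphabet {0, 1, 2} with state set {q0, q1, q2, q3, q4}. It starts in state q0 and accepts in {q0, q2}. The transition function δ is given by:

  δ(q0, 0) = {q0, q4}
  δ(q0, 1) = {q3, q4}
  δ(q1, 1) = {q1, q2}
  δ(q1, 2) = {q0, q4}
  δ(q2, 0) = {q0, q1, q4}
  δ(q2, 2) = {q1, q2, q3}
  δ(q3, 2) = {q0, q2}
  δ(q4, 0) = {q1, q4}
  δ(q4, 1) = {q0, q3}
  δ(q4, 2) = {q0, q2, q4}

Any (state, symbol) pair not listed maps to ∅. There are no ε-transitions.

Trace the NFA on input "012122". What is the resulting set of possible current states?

{q0, q1, q2, q3, q4}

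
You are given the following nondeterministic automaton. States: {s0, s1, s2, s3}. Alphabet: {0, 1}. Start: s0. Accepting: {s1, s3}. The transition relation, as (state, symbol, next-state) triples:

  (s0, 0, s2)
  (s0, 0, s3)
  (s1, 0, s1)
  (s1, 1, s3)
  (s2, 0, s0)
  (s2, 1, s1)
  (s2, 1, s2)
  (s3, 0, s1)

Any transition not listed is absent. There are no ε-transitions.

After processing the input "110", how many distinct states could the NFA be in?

0

Start in {s0}.
Read '1': s0→∅; now ∅.
The set is empty and remains empty for the remaining 2 symbols.
That set has 0 states.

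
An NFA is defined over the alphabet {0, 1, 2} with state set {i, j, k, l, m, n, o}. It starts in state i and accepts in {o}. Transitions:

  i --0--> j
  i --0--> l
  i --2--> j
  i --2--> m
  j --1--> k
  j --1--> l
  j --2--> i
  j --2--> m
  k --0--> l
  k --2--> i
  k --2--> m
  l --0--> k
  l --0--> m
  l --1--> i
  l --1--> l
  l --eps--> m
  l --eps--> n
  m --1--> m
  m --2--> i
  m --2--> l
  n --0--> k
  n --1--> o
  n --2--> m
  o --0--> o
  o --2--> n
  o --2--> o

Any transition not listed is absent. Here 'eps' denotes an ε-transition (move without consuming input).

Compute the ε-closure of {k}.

{k}

Begin with {k}.
No ε-moves leave this set, so the closure equals the set itself.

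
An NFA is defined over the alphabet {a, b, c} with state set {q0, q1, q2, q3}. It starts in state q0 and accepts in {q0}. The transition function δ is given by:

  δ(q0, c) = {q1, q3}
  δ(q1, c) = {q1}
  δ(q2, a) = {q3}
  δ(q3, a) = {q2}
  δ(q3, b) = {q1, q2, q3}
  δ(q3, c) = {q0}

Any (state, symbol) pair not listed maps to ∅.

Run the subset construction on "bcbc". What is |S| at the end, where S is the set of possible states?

Start in {q0}.
Read 'b': q0→∅; now ∅.
The set is empty and remains empty for the remaining 3 symbols.
That set has 0 states.

0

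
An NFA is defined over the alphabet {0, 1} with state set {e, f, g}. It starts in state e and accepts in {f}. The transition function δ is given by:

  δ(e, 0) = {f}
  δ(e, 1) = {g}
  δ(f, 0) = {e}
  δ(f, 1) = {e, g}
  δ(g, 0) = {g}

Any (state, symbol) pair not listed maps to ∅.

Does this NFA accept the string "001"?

No

Start in {e}.
Read '0': e→{f}; now {f}.
Read '0': f→{e}; now {e}.
Read '1': e→{g}; now {g}.
The final set {g} contains no accepting state.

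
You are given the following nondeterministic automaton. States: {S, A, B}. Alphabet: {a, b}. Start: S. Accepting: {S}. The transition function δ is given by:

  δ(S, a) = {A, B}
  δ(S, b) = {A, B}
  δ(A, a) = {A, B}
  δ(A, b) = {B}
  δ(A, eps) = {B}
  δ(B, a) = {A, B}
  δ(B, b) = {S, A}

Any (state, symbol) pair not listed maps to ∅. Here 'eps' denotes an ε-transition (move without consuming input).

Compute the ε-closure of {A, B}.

{A, B}

Begin with {A, B}.
No ε-moves leave this set, so the closure equals the set itself.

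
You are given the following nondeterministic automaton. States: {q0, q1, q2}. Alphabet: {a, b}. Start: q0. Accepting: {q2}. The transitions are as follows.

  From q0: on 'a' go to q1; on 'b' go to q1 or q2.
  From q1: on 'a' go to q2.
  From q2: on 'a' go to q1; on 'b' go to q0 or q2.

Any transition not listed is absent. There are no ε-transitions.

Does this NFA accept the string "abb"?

No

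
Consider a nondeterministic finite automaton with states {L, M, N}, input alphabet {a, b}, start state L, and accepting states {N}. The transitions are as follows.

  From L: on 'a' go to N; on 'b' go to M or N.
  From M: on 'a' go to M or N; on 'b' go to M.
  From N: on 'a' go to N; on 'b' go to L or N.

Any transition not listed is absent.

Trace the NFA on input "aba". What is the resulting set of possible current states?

Start in {L}.
Read 'a': {L} → {N}.
Read 'b': {N} → {L, N}.
Read 'a': {L, N} → {N}.

{N}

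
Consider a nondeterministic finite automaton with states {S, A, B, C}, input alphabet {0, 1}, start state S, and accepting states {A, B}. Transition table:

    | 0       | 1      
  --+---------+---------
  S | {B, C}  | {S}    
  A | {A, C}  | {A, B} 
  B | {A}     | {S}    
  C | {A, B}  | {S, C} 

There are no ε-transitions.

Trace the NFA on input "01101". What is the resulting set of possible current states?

{S, A, B, C}

Start in {S}.
Read '0': S→{B, C}; now {B, C}.
Read '1': B→{S}, C→{S, C}; now {S, C}.
Read '1': S→{S}, C→{S, C}; now {S, C}.
Read '0': S→{B, C}, C→{A, B}; now {A, B, C}.
Read '1': A→{A, B}, B→{S}, C→{S, C}; now {S, A, B, C}.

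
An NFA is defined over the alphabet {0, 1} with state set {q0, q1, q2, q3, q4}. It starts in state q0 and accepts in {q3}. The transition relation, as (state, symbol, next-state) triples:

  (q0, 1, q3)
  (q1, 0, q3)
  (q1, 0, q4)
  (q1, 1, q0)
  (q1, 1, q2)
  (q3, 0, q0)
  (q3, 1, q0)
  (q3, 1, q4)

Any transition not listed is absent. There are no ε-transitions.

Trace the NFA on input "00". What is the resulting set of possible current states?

Start in {q0}.
Read '0': q0→∅; now ∅.
The set is empty and remains empty for the remaining 1 symbol.

∅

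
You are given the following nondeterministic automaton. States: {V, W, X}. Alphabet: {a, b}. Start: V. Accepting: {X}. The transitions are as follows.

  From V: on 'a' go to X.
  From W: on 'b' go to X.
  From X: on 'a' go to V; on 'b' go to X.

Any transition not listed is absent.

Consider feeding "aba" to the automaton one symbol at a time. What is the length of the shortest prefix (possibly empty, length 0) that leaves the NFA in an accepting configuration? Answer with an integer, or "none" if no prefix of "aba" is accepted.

1

Start in {V}.
Read 'a': V→{X}; now {X}.
None of the earlier sets intersect F, but {X} does.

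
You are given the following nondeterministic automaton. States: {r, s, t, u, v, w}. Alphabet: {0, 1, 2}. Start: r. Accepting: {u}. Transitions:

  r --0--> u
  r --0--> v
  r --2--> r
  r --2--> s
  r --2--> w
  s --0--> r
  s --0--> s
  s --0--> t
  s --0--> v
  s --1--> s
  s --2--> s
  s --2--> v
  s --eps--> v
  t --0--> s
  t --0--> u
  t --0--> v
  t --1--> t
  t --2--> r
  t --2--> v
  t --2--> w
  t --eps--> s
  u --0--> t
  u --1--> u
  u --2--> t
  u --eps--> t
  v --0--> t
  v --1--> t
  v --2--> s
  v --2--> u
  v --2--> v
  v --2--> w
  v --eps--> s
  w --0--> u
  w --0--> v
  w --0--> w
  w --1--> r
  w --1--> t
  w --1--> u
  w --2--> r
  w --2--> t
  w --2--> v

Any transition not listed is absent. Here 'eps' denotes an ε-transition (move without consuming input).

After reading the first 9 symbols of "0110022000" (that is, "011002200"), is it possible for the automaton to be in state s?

Yes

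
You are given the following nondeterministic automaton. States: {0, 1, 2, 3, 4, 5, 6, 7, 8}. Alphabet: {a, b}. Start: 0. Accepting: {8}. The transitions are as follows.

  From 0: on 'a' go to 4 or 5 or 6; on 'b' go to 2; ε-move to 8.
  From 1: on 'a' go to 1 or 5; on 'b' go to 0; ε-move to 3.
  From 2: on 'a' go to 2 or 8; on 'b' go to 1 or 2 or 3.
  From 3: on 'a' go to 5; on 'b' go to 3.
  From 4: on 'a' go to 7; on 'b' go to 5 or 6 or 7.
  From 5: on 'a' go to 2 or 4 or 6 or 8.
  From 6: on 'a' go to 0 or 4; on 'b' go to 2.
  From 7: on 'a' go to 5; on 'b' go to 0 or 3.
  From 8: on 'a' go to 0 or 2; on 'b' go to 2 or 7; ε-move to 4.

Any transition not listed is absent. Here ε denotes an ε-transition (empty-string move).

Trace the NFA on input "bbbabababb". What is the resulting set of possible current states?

{0, 1, 2, 3, 4, 5, 6, 7, 8}

Start: ε-closure({0}) = {0, 4, 8}.
Read 'b': {0, 4, 8} → {2, 5, 6, 7}.
Read 'b': {2, 5, 6, 7} → {0, 1, 2, 3, 4, 8}.
Read 'b': {0, 1, 2, 3, 4, 8} → {0, 1, 2, 3, 4, 5, 6, 7, 8}.
Read 'a': {0, 1, 2, 3, 4, 5, 6, 7, 8} → {0, 1, 2, 3, 4, 5, 6, 7, 8}.
Read 'b': {0, 1, 2, 3, 4, 5, 6, 7, 8} → {0, 1, 2, 3, 4, 5, 6, 7, 8}.
Read 'a': {0, 1, 2, 3, 4, 5, 6, 7, 8} → {0, 1, 2, 3, 4, 5, 6, 7, 8}.
Read 'b': {0, 1, 2, 3, 4, 5, 6, 7, 8} → {0, 1, 2, 3, 4, 5, 6, 7, 8}.
Read 'a': {0, 1, 2, 3, 4, 5, 6, 7, 8} → {0, 1, 2, 3, 4, 5, 6, 7, 8}.
Read 'b': {0, 1, 2, 3, 4, 5, 6, 7, 8} → {0, 1, 2, 3, 4, 5, 6, 7, 8}.
Read 'b': {0, 1, 2, 3, 4, 5, 6, 7, 8} → {0, 1, 2, 3, 4, 5, 6, 7, 8}.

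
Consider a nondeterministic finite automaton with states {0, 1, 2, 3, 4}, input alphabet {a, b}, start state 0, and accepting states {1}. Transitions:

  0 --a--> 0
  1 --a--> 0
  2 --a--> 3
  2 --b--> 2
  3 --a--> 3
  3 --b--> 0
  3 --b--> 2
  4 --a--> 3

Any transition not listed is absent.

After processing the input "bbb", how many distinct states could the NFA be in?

0

Start in {0}.
Read 'b': {0} → ∅.
The set is empty and remains empty for the remaining 2 symbols.
That set has 0 states.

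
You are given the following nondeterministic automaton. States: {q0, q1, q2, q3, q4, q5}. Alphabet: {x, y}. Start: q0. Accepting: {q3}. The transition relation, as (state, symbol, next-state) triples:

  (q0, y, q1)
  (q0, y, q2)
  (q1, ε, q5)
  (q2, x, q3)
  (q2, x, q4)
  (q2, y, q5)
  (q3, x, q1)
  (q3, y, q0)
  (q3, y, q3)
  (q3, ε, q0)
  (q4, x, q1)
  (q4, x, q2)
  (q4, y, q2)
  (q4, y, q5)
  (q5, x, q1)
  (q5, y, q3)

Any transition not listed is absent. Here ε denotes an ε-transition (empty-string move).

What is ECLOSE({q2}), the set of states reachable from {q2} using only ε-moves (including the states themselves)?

{q2}

Begin with {q2}.
No ε-moves leave this set, so the closure equals the set itself.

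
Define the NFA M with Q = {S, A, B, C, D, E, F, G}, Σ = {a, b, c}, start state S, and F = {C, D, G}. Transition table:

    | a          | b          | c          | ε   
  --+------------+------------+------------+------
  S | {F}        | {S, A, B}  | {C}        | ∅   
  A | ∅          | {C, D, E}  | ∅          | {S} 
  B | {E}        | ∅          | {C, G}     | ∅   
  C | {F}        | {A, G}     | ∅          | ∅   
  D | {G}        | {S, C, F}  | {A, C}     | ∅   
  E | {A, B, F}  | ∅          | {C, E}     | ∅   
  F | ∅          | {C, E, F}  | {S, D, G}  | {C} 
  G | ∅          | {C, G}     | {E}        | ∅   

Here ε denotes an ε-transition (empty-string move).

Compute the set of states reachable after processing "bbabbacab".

Start in {S}.
Read 'b': S→{S, A, B}; now {S, A, B}.
Read 'b': S→{S, A, B}, A→{C, D, E}, B→∅; now {S, A, B, C, D, E}.
Read 'a': S→{F}, A→∅, B→{E}, C→{F}, D→{G}, E→{A, B, F}; union {A, B, E, F, G}; ε-closure = {S, A, B, C, E, F, G}.
Read 'b': S→{S, A, B}, A→{C, D, E}, B→∅, C→{A, G}, E→∅, F→{C, E, F}, G→{C, G}; now {S, A, B, C, D, E, F, G}.
Read 'b': S→{S, A, B}, A→{C, D, E}, B→∅, C→{A, G}, D→{S, C, F}, E→∅, F→{C, E, F}, G→{C, G}; now {S, A, B, C, D, E, F, G}.
Read 'a': S→{F}, A→∅, B→{E}, C→{F}, D→{G}, E→{A, B, F}, F→∅, G→∅; union {A, B, E, F, G}; ε-closure = {S, A, B, C, E, F, G}.
Read 'c': S→{C}, A→∅, B→{C, G}, C→∅, E→{C, E}, F→{S, D, G}, G→{E}; now {S, C, D, E, G}.
Read 'a': S→{F}, C→{F}, D→{G}, E→{A, B, F}, G→∅; union {A, B, F, G}; ε-closure = {S, A, B, C, F, G}.
Read 'b': S→{S, A, B}, A→{C, D, E}, B→∅, C→{A, G}, F→{C, E, F}, G→{C, G}; now {S, A, B, C, D, E, F, G}.

{S, A, B, C, D, E, F, G}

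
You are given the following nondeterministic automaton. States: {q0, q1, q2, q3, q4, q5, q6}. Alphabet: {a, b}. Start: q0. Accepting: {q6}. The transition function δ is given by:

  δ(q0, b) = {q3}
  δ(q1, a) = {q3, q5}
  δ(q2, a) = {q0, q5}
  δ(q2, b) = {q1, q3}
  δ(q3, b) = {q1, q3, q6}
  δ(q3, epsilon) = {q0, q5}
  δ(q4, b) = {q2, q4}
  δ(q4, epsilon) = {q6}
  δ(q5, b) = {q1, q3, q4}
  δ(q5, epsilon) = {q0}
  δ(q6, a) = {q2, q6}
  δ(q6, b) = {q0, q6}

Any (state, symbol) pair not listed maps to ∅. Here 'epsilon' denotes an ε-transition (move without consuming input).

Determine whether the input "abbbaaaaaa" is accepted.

No

Start in {q0}.
Read 'a': {q0} → ∅.
The set is empty and remains empty for the remaining 9 symbols.
The final set ∅ contains no accepting state.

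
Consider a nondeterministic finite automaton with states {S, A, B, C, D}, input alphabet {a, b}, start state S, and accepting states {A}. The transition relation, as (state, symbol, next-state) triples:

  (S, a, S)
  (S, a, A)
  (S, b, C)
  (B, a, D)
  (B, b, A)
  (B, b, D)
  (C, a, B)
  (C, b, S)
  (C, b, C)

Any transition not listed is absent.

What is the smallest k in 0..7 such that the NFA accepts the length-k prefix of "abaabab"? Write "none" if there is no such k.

1

Start in {S}.
Read 'a': S→{S, A}; now {S, A}.
None of the earlier sets intersect F, but {S, A} does.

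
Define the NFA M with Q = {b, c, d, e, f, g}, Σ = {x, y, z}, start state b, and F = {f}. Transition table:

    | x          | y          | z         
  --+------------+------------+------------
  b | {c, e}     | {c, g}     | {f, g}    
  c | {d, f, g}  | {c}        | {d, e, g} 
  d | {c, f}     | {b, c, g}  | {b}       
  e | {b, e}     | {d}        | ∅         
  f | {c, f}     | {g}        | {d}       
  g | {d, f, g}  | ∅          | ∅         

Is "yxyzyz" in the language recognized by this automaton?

Yes

Start in {b}.
Read 'y': {b} → {c, g}.
Read 'x': {c, g} → {d, f, g}.
Read 'y': {d, f, g} → {b, c, g}.
Read 'z': {b, c, g} → {d, e, f, g}.
Read 'y': {d, e, f, g} → {b, c, d, g}.
Read 'z': {b, c, d, g} → {b, d, e, f, g}.
The final set {b, d, e, f, g} contains the accepting state f.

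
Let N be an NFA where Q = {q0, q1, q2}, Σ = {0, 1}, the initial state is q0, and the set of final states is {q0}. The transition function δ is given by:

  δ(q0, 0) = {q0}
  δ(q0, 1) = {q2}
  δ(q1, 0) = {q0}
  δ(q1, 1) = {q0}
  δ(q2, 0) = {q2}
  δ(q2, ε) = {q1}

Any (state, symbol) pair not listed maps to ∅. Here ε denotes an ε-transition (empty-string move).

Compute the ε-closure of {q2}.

{q1, q2}

Begin with {q2}.
ε-move q2 → q1; add q1.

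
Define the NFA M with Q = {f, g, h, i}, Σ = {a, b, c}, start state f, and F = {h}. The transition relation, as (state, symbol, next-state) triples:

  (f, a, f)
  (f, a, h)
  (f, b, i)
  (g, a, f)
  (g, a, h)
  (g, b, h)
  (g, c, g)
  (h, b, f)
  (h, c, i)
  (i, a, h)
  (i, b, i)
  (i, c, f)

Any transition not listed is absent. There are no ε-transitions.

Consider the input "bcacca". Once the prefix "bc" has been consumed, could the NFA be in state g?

No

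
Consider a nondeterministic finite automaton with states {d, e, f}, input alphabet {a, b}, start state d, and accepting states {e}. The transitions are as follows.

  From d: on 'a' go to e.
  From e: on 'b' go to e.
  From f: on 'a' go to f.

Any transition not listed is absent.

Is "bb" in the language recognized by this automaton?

No

Start in {d}.
Read 'b': {d} → ∅.
The set is empty and remains empty for the remaining 1 symbol.
The final set ∅ contains no accepting state.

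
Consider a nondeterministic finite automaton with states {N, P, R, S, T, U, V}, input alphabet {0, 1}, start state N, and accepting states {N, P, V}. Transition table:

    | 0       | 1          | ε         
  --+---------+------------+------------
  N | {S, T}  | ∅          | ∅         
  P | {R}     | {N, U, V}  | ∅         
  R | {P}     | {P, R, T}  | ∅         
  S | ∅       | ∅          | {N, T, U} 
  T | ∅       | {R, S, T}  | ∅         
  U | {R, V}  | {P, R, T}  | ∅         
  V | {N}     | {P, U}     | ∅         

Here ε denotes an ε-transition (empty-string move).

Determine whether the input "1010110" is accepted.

No

Start in {N}.
Read '1': {N} → ∅.
The set is empty and remains empty for the remaining 6 symbols.
The final set ∅ contains no accepting state.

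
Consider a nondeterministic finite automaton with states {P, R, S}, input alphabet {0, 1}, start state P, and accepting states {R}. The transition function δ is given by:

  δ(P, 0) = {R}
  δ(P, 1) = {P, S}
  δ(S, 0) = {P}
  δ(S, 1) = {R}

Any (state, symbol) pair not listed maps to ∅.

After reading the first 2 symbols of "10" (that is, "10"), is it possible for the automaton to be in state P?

Yes

Start in {P}.
Read '1': P→{P, S}; now {P, S}.
Read '0': P→{R}, S→{P}; now {P, R}.
State P is in {P, R}.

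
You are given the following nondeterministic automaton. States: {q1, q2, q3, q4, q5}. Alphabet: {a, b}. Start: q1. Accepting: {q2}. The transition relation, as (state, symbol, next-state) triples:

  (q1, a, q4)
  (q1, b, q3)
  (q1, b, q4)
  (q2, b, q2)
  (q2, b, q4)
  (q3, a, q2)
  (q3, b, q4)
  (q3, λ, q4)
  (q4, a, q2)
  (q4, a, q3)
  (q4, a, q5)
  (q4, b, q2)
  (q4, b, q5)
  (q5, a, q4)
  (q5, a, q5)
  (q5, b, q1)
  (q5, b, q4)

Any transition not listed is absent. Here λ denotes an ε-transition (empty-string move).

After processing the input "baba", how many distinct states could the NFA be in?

Start in {q1}.
Read 'b': {q1} → {q3, q4}.
Read 'a': {q3, q4} → {q2, q3, q4, q5}.
Read 'b': {q2, q3, q4, q5} → {q1, q2, q4, q5}.
Read 'a': {q1, q2, q4, q5} → {q2, q3, q4, q5}.
That set has 4 states.

4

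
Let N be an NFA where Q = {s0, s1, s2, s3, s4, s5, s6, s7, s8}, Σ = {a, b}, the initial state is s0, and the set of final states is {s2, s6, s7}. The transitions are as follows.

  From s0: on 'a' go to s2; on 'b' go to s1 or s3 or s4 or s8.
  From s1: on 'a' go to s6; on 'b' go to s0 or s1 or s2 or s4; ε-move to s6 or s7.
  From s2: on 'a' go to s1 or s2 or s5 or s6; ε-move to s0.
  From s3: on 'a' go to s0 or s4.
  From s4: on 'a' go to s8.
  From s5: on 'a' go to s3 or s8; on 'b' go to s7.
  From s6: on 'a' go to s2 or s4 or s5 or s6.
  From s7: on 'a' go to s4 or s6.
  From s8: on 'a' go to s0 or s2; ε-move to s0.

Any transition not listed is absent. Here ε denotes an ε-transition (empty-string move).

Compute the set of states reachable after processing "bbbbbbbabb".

{s0, s1, s2, s3, s4, s6, s7, s8}

Start in {s0}.
Read 'b': s0→{s1, s3, s4, s8}; union {s1, s3, s4, s8}; ε-closure = {s0, s1, s3, s4, s6, s7, s8}.
Read 'b': s0→{s1, s3, s4, s8}, s1→{s0, s1, s2, s4}, s3→∅, s4→∅, s6→∅, s7→∅, s8→∅; union {s0, s1, s2, s3, s4, s8}; ε-closure = {s0, s1, s2, s3, s4, s6, s7, s8}.
Read 'b': s0→{s1, s3, s4, s8}, s1→{s0, s1, s2, s4}, s2→∅, s3→∅, s4→∅, s6→∅, s7→∅, s8→∅; union {s0, s1, s2, s3, s4, s8}; ε-closure = {s0, s1, s2, s3, s4, s6, s7, s8}.
Read 'b': s0→{s1, s3, s4, s8}, s1→{s0, s1, s2, s4}, s2→∅, s3→∅, s4→∅, s6→∅, s7→∅, s8→∅; union {s0, s1, s2, s3, s4, s8}; ε-closure = {s0, s1, s2, s3, s4, s6, s7, s8}.
Read 'b': s0→{s1, s3, s4, s8}, s1→{s0, s1, s2, s4}, s2→∅, s3→∅, s4→∅, s6→∅, s7→∅, s8→∅; union {s0, s1, s2, s3, s4, s8}; ε-closure = {s0, s1, s2, s3, s4, s6, s7, s8}.
Read 'b': s0→{s1, s3, s4, s8}, s1→{s0, s1, s2, s4}, s2→∅, s3→∅, s4→∅, s6→∅, s7→∅, s8→∅; union {s0, s1, s2, s3, s4, s8}; ε-closure = {s0, s1, s2, s3, s4, s6, s7, s8}.
Read 'b': s0→{s1, s3, s4, s8}, s1→{s0, s1, s2, s4}, s2→∅, s3→∅, s4→∅, s6→∅, s7→∅, s8→∅; union {s0, s1, s2, s3, s4, s8}; ε-closure = {s0, s1, s2, s3, s4, s6, s7, s8}.
Read 'a': s0→{s2}, s1→{s6}, s2→{s1, s2, s5, s6}, s3→{s0, s4}, s4→{s8}, s6→{s2, s4, s5, s6}, s7→{s4, s6}, s8→{s0, s2}; union {s0, s1, s2, s4, s5, s6, s8}; ε-closure = {s0, s1, s2, s4, s5, s6, s7, s8}.
Read 'b': s0→{s1, s3, s4, s8}, s1→{s0, s1, s2, s4}, s2→∅, s4→∅, s5→{s7}, s6→∅, s7→∅, s8→∅; union {s0, s1, s2, s3, s4, s7, s8}; ε-closure = {s0, s1, s2, s3, s4, s6, s7, s8}.
Read 'b': s0→{s1, s3, s4, s8}, s1→{s0, s1, s2, s4}, s2→∅, s3→∅, s4→∅, s6→∅, s7→∅, s8→∅; union {s0, s1, s2, s3, s4, s8}; ε-closure = {s0, s1, s2, s3, s4, s6, s7, s8}.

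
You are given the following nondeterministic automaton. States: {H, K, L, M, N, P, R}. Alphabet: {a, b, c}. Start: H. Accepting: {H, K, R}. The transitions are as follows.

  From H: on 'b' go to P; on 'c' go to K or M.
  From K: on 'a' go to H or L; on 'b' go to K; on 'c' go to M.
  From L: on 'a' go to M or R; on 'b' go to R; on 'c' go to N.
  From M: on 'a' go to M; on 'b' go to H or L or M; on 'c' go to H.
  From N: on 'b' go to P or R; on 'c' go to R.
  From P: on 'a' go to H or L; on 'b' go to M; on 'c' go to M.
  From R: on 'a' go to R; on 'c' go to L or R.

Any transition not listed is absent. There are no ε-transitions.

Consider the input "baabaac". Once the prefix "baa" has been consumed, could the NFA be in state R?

Yes

Start in {H}.
Read 'b': H→{P}; now {P}.
Read 'a': P→{H, L}; now {H, L}.
Read 'a': H→∅, L→{M, R}; now {M, R}.
State R is in {M, R}.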